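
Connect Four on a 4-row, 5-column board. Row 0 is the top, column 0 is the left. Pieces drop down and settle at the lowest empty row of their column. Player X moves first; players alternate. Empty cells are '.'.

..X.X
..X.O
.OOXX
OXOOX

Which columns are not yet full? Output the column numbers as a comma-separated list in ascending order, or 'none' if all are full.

col 0: top cell = '.' → open
col 1: top cell = '.' → open
col 2: top cell = 'X' → FULL
col 3: top cell = '.' → open
col 4: top cell = 'X' → FULL

Answer: 0,1,3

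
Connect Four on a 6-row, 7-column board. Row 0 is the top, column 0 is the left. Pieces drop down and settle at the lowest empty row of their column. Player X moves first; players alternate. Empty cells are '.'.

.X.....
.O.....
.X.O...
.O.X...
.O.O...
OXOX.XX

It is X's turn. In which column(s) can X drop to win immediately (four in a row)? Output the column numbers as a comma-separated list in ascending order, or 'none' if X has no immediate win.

col 0: drop X → no win
col 2: drop X → no win
col 3: drop X → no win
col 4: drop X → WIN!
col 5: drop X → no win
col 6: drop X → no win

Answer: 4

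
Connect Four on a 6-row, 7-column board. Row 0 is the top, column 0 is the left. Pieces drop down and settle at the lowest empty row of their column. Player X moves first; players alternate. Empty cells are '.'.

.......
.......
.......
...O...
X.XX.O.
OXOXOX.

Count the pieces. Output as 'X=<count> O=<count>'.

X=6 O=5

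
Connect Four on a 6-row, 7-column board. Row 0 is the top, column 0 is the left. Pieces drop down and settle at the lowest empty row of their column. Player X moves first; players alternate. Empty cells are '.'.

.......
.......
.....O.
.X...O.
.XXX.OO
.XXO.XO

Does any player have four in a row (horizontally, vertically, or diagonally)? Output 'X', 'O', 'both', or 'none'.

none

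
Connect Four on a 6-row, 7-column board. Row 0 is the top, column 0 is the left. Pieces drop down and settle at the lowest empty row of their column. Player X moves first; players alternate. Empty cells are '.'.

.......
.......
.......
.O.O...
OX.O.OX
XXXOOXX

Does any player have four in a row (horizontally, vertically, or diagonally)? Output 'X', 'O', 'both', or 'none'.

none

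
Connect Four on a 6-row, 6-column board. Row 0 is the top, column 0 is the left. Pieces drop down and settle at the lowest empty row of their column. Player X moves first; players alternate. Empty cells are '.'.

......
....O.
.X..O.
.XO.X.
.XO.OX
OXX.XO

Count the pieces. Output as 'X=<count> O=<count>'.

X=8 O=7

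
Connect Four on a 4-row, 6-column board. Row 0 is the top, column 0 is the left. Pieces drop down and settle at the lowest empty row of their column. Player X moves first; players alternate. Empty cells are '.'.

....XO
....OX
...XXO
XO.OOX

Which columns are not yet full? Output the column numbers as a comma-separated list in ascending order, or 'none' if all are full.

Answer: 0,1,2,3

Derivation:
col 0: top cell = '.' → open
col 1: top cell = '.' → open
col 2: top cell = '.' → open
col 3: top cell = '.' → open
col 4: top cell = 'X' → FULL
col 5: top cell = 'O' → FULL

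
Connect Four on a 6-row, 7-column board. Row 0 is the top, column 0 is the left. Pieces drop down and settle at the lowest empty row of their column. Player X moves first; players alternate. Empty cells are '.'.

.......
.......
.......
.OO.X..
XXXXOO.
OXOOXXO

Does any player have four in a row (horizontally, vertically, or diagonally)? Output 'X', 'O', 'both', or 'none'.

X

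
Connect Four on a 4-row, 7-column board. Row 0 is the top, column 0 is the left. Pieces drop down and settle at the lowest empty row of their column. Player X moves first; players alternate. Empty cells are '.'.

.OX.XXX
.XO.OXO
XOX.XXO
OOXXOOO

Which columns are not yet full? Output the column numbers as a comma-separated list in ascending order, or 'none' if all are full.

col 0: top cell = '.' → open
col 1: top cell = 'O' → FULL
col 2: top cell = 'X' → FULL
col 3: top cell = '.' → open
col 4: top cell = 'X' → FULL
col 5: top cell = 'X' → FULL
col 6: top cell = 'X' → FULL

Answer: 0,3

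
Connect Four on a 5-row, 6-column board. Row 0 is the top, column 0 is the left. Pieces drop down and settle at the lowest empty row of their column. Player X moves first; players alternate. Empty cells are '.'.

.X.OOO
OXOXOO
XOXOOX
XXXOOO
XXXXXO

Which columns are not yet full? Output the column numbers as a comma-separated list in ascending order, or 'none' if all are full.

Answer: 0,2

Derivation:
col 0: top cell = '.' → open
col 1: top cell = 'X' → FULL
col 2: top cell = '.' → open
col 3: top cell = 'O' → FULL
col 4: top cell = 'O' → FULL
col 5: top cell = 'O' → FULL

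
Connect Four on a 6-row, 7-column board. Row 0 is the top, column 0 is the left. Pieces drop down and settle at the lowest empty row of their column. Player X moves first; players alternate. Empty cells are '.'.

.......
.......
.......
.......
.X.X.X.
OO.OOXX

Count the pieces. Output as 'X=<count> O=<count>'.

X=5 O=4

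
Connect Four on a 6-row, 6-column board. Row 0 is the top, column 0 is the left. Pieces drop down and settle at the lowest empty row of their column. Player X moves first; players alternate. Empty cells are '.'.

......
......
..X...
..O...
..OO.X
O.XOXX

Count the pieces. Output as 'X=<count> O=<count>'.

X=5 O=5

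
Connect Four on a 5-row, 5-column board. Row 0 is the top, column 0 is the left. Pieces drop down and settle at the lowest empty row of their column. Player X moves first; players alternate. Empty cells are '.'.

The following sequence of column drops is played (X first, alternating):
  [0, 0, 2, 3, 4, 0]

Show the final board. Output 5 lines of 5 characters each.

Move 1: X drops in col 0, lands at row 4
Move 2: O drops in col 0, lands at row 3
Move 3: X drops in col 2, lands at row 4
Move 4: O drops in col 3, lands at row 4
Move 5: X drops in col 4, lands at row 4
Move 6: O drops in col 0, lands at row 2

Answer: .....
.....
O....
O....
X.XOX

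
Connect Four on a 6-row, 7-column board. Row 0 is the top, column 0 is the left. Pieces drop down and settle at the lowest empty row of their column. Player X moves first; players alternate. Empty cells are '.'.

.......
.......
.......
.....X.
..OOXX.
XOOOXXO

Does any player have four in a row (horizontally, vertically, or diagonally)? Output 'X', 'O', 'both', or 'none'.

none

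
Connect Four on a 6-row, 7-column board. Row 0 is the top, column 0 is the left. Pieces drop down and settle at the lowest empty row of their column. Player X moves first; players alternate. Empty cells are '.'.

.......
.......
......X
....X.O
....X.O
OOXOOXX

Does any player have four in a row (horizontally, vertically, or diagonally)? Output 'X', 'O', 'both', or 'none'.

none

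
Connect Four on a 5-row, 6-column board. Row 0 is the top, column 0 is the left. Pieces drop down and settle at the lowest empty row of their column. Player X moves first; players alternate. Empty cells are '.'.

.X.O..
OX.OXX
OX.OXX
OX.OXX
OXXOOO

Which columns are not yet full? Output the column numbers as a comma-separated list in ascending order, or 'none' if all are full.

Answer: 0,2,4,5

Derivation:
col 0: top cell = '.' → open
col 1: top cell = 'X' → FULL
col 2: top cell = '.' → open
col 3: top cell = 'O' → FULL
col 4: top cell = '.' → open
col 5: top cell = '.' → open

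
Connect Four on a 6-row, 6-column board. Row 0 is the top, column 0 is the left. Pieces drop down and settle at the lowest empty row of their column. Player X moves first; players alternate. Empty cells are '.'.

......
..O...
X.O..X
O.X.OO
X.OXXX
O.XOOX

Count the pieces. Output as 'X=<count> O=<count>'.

X=9 O=9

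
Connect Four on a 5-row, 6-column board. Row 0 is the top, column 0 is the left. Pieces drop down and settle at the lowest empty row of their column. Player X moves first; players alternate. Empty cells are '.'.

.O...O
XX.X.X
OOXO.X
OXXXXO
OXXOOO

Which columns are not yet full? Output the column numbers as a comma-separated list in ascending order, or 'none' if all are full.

Answer: 0,2,3,4

Derivation:
col 0: top cell = '.' → open
col 1: top cell = 'O' → FULL
col 2: top cell = '.' → open
col 3: top cell = '.' → open
col 4: top cell = '.' → open
col 5: top cell = 'O' → FULL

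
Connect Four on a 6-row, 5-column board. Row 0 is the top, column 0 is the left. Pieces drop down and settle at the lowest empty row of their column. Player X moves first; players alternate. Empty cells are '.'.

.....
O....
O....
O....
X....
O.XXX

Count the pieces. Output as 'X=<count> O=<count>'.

X=4 O=4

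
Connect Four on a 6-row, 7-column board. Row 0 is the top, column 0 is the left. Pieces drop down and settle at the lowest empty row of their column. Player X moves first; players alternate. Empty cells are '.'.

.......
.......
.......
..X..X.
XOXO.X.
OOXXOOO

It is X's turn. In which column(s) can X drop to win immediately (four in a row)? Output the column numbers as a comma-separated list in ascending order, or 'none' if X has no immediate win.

col 0: drop X → no win
col 1: drop X → no win
col 2: drop X → WIN!
col 3: drop X → no win
col 4: drop X → no win
col 5: drop X → no win
col 6: drop X → no win

Answer: 2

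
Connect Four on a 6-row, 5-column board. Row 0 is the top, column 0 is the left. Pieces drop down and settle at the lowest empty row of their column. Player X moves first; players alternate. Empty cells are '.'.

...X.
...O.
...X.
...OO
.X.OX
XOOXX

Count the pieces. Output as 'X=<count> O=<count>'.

X=7 O=6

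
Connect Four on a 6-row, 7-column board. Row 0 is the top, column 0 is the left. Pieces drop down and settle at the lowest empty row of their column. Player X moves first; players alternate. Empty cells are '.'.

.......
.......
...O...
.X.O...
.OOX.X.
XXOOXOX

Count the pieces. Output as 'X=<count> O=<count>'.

X=7 O=7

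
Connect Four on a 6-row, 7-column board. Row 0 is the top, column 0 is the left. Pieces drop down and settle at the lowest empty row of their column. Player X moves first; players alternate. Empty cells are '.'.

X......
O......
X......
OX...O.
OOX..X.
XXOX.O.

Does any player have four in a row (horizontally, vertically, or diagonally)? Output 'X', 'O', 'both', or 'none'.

X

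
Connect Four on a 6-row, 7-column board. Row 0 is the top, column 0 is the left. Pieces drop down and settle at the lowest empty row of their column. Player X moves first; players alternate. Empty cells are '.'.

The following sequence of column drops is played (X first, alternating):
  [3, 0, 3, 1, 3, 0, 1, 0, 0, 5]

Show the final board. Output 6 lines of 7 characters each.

Move 1: X drops in col 3, lands at row 5
Move 2: O drops in col 0, lands at row 5
Move 3: X drops in col 3, lands at row 4
Move 4: O drops in col 1, lands at row 5
Move 5: X drops in col 3, lands at row 3
Move 6: O drops in col 0, lands at row 4
Move 7: X drops in col 1, lands at row 4
Move 8: O drops in col 0, lands at row 3
Move 9: X drops in col 0, lands at row 2
Move 10: O drops in col 5, lands at row 5

Answer: .......
.......
X......
O..X...
OX.X...
OO.X.O.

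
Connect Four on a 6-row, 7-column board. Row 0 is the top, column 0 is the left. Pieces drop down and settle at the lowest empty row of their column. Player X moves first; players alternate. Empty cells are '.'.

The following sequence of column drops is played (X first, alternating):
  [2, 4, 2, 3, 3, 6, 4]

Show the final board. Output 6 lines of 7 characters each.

Move 1: X drops in col 2, lands at row 5
Move 2: O drops in col 4, lands at row 5
Move 3: X drops in col 2, lands at row 4
Move 4: O drops in col 3, lands at row 5
Move 5: X drops in col 3, lands at row 4
Move 6: O drops in col 6, lands at row 5
Move 7: X drops in col 4, lands at row 4

Answer: .......
.......
.......
.......
..XXX..
..XOO.O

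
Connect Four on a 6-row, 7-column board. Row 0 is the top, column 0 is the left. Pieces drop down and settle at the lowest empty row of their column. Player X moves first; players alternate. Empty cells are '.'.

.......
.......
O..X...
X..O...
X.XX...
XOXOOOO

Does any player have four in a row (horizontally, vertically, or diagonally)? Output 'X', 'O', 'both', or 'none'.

O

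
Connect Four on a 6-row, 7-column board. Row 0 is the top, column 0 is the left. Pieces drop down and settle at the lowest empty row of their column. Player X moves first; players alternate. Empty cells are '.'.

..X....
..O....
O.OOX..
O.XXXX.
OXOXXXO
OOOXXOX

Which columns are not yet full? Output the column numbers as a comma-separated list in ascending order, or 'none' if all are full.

Answer: 0,1,3,4,5,6

Derivation:
col 0: top cell = '.' → open
col 1: top cell = '.' → open
col 2: top cell = 'X' → FULL
col 3: top cell = '.' → open
col 4: top cell = '.' → open
col 5: top cell = '.' → open
col 6: top cell = '.' → open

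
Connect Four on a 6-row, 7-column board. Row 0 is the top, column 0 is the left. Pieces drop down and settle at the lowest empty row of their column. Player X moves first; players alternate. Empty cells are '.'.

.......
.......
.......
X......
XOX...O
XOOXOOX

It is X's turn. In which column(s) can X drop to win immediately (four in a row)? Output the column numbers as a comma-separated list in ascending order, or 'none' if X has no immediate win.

col 0: drop X → WIN!
col 1: drop X → no win
col 2: drop X → no win
col 3: drop X → no win
col 4: drop X → no win
col 5: drop X → no win
col 6: drop X → no win

Answer: 0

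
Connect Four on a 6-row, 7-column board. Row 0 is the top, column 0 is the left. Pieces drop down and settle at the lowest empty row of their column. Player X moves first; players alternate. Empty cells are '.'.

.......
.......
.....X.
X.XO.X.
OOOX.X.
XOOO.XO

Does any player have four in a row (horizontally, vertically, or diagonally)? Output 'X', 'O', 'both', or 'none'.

X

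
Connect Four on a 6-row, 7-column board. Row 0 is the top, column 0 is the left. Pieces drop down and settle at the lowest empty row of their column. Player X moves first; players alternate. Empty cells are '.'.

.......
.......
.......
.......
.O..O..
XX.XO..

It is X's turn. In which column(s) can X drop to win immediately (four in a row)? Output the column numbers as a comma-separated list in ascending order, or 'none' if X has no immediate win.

Answer: 2

Derivation:
col 0: drop X → no win
col 1: drop X → no win
col 2: drop X → WIN!
col 3: drop X → no win
col 4: drop X → no win
col 5: drop X → no win
col 6: drop X → no win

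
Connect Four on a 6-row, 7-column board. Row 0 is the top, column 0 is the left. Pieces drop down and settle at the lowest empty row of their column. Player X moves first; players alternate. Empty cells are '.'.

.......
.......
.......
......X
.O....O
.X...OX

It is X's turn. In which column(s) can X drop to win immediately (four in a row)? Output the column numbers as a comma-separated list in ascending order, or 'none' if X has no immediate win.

Answer: none

Derivation:
col 0: drop X → no win
col 1: drop X → no win
col 2: drop X → no win
col 3: drop X → no win
col 4: drop X → no win
col 5: drop X → no win
col 6: drop X → no win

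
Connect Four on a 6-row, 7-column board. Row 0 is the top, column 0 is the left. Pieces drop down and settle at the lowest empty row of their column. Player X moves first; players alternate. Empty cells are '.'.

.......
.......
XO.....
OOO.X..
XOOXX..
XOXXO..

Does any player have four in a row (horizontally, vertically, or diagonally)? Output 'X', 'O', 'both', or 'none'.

O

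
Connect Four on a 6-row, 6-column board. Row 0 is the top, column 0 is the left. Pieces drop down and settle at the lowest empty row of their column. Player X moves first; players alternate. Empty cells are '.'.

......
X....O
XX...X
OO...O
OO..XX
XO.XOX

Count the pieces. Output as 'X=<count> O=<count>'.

X=9 O=8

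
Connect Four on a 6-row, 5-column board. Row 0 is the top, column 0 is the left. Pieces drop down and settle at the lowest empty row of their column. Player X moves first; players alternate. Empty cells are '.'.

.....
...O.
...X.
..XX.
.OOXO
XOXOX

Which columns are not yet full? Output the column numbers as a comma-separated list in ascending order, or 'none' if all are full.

col 0: top cell = '.' → open
col 1: top cell = '.' → open
col 2: top cell = '.' → open
col 3: top cell = '.' → open
col 4: top cell = '.' → open

Answer: 0,1,2,3,4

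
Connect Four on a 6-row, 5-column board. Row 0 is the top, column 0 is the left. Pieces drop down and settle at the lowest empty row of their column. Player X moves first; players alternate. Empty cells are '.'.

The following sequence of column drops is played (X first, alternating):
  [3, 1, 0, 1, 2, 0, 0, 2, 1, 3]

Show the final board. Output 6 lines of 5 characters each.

Move 1: X drops in col 3, lands at row 5
Move 2: O drops in col 1, lands at row 5
Move 3: X drops in col 0, lands at row 5
Move 4: O drops in col 1, lands at row 4
Move 5: X drops in col 2, lands at row 5
Move 6: O drops in col 0, lands at row 4
Move 7: X drops in col 0, lands at row 3
Move 8: O drops in col 2, lands at row 4
Move 9: X drops in col 1, lands at row 3
Move 10: O drops in col 3, lands at row 4

Answer: .....
.....
.....
XX...
OOOO.
XOXX.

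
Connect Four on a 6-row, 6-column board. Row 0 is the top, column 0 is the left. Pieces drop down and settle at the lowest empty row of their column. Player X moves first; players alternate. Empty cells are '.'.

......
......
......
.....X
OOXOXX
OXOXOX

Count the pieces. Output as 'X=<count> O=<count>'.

X=7 O=6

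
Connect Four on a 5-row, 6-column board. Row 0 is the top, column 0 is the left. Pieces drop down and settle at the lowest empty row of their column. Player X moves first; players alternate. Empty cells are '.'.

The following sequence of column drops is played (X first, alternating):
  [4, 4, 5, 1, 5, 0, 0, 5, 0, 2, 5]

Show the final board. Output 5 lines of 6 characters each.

Answer: ......
.....X
X....O
X...OX
OOO.XX

Derivation:
Move 1: X drops in col 4, lands at row 4
Move 2: O drops in col 4, lands at row 3
Move 3: X drops in col 5, lands at row 4
Move 4: O drops in col 1, lands at row 4
Move 5: X drops in col 5, lands at row 3
Move 6: O drops in col 0, lands at row 4
Move 7: X drops in col 0, lands at row 3
Move 8: O drops in col 5, lands at row 2
Move 9: X drops in col 0, lands at row 2
Move 10: O drops in col 2, lands at row 4
Move 11: X drops in col 5, lands at row 1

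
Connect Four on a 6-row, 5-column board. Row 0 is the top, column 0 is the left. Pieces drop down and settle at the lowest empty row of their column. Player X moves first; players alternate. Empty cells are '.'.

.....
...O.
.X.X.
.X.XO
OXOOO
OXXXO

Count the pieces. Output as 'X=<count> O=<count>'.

X=8 O=8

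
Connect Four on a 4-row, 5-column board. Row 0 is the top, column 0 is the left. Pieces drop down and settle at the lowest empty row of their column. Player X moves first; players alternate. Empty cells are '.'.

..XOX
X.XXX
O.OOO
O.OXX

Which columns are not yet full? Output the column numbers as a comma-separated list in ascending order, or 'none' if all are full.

Answer: 0,1

Derivation:
col 0: top cell = '.' → open
col 1: top cell = '.' → open
col 2: top cell = 'X' → FULL
col 3: top cell = 'O' → FULL
col 4: top cell = 'X' → FULL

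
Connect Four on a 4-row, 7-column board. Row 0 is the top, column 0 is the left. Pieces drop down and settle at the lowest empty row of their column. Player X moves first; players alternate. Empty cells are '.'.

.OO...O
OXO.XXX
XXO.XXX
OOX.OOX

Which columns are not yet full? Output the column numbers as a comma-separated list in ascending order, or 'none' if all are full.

col 0: top cell = '.' → open
col 1: top cell = 'O' → FULL
col 2: top cell = 'O' → FULL
col 3: top cell = '.' → open
col 4: top cell = '.' → open
col 5: top cell = '.' → open
col 6: top cell = 'O' → FULL

Answer: 0,3,4,5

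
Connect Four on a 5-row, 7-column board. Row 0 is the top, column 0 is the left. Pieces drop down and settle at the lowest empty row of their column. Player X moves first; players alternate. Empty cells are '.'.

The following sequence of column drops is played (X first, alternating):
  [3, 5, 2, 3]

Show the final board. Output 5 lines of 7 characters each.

Answer: .......
.......
.......
...O...
..XX.O.

Derivation:
Move 1: X drops in col 3, lands at row 4
Move 2: O drops in col 5, lands at row 4
Move 3: X drops in col 2, lands at row 4
Move 4: O drops in col 3, lands at row 3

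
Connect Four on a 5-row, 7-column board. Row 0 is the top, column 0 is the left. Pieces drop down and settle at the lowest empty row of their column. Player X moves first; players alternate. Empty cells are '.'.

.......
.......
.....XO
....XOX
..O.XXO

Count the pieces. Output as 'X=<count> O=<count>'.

X=5 O=4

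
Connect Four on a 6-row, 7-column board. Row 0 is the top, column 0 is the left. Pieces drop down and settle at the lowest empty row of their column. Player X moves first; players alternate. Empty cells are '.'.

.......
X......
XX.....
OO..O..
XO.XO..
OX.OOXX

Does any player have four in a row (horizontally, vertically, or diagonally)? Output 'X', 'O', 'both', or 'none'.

none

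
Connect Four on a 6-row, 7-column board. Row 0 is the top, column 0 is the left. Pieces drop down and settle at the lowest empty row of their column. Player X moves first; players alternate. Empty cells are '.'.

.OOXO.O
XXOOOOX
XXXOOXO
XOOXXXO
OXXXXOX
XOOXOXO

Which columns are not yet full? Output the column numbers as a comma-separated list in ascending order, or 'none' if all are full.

col 0: top cell = '.' → open
col 1: top cell = 'O' → FULL
col 2: top cell = 'O' → FULL
col 3: top cell = 'X' → FULL
col 4: top cell = 'O' → FULL
col 5: top cell = '.' → open
col 6: top cell = 'O' → FULL

Answer: 0,5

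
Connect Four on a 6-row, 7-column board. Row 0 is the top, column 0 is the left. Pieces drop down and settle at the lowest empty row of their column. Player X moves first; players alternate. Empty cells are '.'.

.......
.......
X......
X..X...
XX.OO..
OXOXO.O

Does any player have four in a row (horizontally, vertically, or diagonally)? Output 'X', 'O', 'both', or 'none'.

none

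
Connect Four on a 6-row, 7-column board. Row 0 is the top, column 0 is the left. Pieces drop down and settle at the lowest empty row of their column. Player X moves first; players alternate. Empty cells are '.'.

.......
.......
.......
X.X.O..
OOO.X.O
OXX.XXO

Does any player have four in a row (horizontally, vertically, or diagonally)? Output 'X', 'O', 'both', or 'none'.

none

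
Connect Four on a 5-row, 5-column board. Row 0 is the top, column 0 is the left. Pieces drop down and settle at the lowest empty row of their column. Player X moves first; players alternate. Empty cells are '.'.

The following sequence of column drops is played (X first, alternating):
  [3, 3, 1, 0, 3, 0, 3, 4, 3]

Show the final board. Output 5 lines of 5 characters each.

Answer: ...X.
...X.
...X.
O..O.
OX.XO

Derivation:
Move 1: X drops in col 3, lands at row 4
Move 2: O drops in col 3, lands at row 3
Move 3: X drops in col 1, lands at row 4
Move 4: O drops in col 0, lands at row 4
Move 5: X drops in col 3, lands at row 2
Move 6: O drops in col 0, lands at row 3
Move 7: X drops in col 3, lands at row 1
Move 8: O drops in col 4, lands at row 4
Move 9: X drops in col 3, lands at row 0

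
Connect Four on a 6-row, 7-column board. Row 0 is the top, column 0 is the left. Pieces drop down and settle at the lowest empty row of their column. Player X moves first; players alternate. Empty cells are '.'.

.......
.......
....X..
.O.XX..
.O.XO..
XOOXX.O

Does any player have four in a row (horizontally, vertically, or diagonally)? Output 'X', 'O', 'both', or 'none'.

none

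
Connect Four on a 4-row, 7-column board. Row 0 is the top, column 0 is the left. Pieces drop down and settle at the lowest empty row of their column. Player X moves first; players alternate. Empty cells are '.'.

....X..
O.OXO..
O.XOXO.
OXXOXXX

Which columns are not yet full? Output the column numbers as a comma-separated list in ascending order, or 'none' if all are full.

Answer: 0,1,2,3,5,6

Derivation:
col 0: top cell = '.' → open
col 1: top cell = '.' → open
col 2: top cell = '.' → open
col 3: top cell = '.' → open
col 4: top cell = 'X' → FULL
col 5: top cell = '.' → open
col 6: top cell = '.' → open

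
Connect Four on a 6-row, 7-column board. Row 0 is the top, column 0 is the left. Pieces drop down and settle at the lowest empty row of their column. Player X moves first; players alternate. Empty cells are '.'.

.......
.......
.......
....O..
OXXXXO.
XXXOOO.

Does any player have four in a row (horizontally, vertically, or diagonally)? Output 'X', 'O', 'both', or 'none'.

X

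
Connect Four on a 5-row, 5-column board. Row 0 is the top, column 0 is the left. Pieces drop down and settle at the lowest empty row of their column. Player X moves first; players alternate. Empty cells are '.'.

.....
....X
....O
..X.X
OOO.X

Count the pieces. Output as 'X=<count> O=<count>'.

X=4 O=4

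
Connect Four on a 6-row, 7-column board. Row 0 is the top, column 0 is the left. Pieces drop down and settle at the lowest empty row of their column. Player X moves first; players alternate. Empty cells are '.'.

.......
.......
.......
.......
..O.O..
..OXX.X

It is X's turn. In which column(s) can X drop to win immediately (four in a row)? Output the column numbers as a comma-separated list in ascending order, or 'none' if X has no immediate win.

Answer: 5

Derivation:
col 0: drop X → no win
col 1: drop X → no win
col 2: drop X → no win
col 3: drop X → no win
col 4: drop X → no win
col 5: drop X → WIN!
col 6: drop X → no win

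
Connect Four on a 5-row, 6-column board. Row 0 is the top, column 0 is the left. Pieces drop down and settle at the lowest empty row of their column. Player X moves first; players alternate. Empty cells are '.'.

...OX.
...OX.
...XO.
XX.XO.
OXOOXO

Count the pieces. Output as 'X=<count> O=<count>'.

X=8 O=8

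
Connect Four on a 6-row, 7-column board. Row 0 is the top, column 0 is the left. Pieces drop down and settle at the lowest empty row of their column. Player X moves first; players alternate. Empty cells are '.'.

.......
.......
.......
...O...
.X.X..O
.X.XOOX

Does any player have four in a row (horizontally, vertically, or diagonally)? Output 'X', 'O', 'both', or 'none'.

none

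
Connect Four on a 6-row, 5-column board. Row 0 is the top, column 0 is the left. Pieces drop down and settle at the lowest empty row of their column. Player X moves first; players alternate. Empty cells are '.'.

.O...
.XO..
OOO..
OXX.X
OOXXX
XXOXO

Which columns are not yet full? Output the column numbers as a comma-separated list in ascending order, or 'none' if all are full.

col 0: top cell = '.' → open
col 1: top cell = 'O' → FULL
col 2: top cell = '.' → open
col 3: top cell = '.' → open
col 4: top cell = '.' → open

Answer: 0,2,3,4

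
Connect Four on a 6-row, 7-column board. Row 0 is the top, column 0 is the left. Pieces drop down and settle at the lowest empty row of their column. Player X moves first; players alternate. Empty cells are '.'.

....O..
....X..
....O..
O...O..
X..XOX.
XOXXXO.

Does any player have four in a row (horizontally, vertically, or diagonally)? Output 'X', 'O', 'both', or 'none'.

none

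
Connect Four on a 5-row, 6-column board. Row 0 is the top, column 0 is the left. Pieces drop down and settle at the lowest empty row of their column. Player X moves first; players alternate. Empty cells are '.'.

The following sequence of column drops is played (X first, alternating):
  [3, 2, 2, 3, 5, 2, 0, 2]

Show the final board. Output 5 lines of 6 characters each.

Answer: ......
..O...
..O...
..XO..
X.OX.X

Derivation:
Move 1: X drops in col 3, lands at row 4
Move 2: O drops in col 2, lands at row 4
Move 3: X drops in col 2, lands at row 3
Move 4: O drops in col 3, lands at row 3
Move 5: X drops in col 5, lands at row 4
Move 6: O drops in col 2, lands at row 2
Move 7: X drops in col 0, lands at row 4
Move 8: O drops in col 2, lands at row 1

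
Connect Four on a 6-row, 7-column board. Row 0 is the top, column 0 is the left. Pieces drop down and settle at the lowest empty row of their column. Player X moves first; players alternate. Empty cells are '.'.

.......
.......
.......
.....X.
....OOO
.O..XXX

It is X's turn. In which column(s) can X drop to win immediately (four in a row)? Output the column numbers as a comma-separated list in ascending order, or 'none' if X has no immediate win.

col 0: drop X → no win
col 1: drop X → no win
col 2: drop X → no win
col 3: drop X → WIN!
col 4: drop X → no win
col 5: drop X → no win
col 6: drop X → no win

Answer: 3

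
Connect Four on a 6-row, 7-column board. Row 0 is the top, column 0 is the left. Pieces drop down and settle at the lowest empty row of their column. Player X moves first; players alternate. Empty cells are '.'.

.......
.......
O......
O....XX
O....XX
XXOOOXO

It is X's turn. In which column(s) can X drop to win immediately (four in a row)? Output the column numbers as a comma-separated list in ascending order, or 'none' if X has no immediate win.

Answer: 5

Derivation:
col 0: drop X → no win
col 1: drop X → no win
col 2: drop X → no win
col 3: drop X → no win
col 4: drop X → no win
col 5: drop X → WIN!
col 6: drop X → no win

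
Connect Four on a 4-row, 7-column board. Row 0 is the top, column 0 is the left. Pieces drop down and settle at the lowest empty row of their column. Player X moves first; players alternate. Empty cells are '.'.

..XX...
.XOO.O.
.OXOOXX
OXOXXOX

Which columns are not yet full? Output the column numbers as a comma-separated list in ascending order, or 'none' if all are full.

col 0: top cell = '.' → open
col 1: top cell = '.' → open
col 2: top cell = 'X' → FULL
col 3: top cell = 'X' → FULL
col 4: top cell = '.' → open
col 5: top cell = '.' → open
col 6: top cell = '.' → open

Answer: 0,1,4,5,6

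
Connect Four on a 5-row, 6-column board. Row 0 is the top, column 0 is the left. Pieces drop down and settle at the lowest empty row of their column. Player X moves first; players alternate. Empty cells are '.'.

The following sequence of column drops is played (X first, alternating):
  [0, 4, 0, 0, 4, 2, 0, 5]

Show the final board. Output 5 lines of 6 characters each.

Move 1: X drops in col 0, lands at row 4
Move 2: O drops in col 4, lands at row 4
Move 3: X drops in col 0, lands at row 3
Move 4: O drops in col 0, lands at row 2
Move 5: X drops in col 4, lands at row 3
Move 6: O drops in col 2, lands at row 4
Move 7: X drops in col 0, lands at row 1
Move 8: O drops in col 5, lands at row 4

Answer: ......
X.....
O.....
X...X.
X.O.OO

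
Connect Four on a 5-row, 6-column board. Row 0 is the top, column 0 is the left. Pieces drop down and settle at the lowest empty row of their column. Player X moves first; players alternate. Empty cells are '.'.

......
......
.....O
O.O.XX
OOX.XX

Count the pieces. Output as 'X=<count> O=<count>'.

X=5 O=5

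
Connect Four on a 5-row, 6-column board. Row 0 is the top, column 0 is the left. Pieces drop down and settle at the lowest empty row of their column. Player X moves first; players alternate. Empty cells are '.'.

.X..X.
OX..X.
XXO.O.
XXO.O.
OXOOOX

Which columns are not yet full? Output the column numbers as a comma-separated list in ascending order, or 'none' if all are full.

Answer: 0,2,3,5

Derivation:
col 0: top cell = '.' → open
col 1: top cell = 'X' → FULL
col 2: top cell = '.' → open
col 3: top cell = '.' → open
col 4: top cell = 'X' → FULL
col 5: top cell = '.' → open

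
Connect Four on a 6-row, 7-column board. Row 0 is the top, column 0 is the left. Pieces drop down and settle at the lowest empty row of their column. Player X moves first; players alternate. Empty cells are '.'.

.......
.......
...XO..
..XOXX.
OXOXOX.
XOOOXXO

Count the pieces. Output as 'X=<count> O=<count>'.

X=10 O=9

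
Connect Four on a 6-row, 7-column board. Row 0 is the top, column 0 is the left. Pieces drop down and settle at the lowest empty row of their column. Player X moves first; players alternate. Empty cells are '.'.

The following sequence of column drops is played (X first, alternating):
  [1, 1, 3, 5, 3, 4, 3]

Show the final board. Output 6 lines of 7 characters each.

Answer: .......
.......
.......
...X...
.O.X...
.X.XOO.

Derivation:
Move 1: X drops in col 1, lands at row 5
Move 2: O drops in col 1, lands at row 4
Move 3: X drops in col 3, lands at row 5
Move 4: O drops in col 5, lands at row 5
Move 5: X drops in col 3, lands at row 4
Move 6: O drops in col 4, lands at row 5
Move 7: X drops in col 3, lands at row 3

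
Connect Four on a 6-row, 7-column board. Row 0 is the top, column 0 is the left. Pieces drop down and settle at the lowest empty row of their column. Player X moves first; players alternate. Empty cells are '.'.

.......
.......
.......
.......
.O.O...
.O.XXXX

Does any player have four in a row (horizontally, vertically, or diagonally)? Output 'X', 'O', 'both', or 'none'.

X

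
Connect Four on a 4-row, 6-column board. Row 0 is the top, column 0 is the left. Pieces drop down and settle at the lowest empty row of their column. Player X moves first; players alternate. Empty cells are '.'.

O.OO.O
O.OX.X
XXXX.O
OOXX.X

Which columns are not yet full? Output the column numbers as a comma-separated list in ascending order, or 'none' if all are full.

col 0: top cell = 'O' → FULL
col 1: top cell = '.' → open
col 2: top cell = 'O' → FULL
col 3: top cell = 'O' → FULL
col 4: top cell = '.' → open
col 5: top cell = 'O' → FULL

Answer: 1,4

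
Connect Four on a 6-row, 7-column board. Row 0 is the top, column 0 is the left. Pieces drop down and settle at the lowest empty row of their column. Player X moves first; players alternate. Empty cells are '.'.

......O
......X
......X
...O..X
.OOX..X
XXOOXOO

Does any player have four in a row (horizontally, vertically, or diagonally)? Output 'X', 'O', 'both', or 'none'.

X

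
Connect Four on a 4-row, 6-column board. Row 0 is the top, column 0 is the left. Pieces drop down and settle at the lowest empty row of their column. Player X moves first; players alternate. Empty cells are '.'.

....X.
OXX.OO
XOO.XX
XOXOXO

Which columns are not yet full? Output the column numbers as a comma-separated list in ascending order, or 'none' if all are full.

Answer: 0,1,2,3,5

Derivation:
col 0: top cell = '.' → open
col 1: top cell = '.' → open
col 2: top cell = '.' → open
col 3: top cell = '.' → open
col 4: top cell = 'X' → FULL
col 5: top cell = '.' → open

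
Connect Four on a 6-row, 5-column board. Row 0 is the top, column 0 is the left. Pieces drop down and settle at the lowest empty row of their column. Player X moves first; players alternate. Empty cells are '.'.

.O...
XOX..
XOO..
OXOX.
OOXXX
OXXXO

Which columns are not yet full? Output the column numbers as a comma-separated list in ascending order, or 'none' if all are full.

col 0: top cell = '.' → open
col 1: top cell = 'O' → FULL
col 2: top cell = '.' → open
col 3: top cell = '.' → open
col 4: top cell = '.' → open

Answer: 0,2,3,4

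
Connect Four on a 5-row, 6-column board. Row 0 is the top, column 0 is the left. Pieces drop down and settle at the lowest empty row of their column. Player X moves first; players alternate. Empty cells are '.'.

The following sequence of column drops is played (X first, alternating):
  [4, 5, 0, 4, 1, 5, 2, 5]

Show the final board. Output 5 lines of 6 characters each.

Answer: ......
......
.....O
....OO
XXX.XO

Derivation:
Move 1: X drops in col 4, lands at row 4
Move 2: O drops in col 5, lands at row 4
Move 3: X drops in col 0, lands at row 4
Move 4: O drops in col 4, lands at row 3
Move 5: X drops in col 1, lands at row 4
Move 6: O drops in col 5, lands at row 3
Move 7: X drops in col 2, lands at row 4
Move 8: O drops in col 5, lands at row 2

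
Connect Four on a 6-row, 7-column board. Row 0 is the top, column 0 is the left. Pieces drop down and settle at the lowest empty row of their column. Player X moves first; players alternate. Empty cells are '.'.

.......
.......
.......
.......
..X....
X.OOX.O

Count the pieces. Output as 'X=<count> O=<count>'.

X=3 O=3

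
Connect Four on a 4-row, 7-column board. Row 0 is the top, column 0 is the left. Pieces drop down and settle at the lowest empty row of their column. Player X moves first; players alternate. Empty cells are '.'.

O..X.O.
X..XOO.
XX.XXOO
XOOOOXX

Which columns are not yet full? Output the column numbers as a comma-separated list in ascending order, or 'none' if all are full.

col 0: top cell = 'O' → FULL
col 1: top cell = '.' → open
col 2: top cell = '.' → open
col 3: top cell = 'X' → FULL
col 4: top cell = '.' → open
col 5: top cell = 'O' → FULL
col 6: top cell = '.' → open

Answer: 1,2,4,6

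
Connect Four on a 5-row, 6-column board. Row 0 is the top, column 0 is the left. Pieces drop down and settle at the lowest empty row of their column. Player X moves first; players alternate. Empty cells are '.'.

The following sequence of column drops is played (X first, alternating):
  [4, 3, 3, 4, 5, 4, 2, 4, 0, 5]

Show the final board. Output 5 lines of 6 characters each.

Answer: ......
....O.
....O.
...XOO
X.XOXX

Derivation:
Move 1: X drops in col 4, lands at row 4
Move 2: O drops in col 3, lands at row 4
Move 3: X drops in col 3, lands at row 3
Move 4: O drops in col 4, lands at row 3
Move 5: X drops in col 5, lands at row 4
Move 6: O drops in col 4, lands at row 2
Move 7: X drops in col 2, lands at row 4
Move 8: O drops in col 4, lands at row 1
Move 9: X drops in col 0, lands at row 4
Move 10: O drops in col 5, lands at row 3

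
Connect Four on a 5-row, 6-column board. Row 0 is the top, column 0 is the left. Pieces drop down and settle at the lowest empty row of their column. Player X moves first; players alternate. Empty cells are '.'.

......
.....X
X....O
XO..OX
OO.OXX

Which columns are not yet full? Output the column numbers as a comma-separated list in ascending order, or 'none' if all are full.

Answer: 0,1,2,3,4,5

Derivation:
col 0: top cell = '.' → open
col 1: top cell = '.' → open
col 2: top cell = '.' → open
col 3: top cell = '.' → open
col 4: top cell = '.' → open
col 5: top cell = '.' → open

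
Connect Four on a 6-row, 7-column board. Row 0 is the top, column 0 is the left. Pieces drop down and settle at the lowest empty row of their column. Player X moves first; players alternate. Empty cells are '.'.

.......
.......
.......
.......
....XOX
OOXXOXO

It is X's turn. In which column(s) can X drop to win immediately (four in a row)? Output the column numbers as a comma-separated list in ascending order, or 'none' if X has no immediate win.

col 0: drop X → no win
col 1: drop X → no win
col 2: drop X → no win
col 3: drop X → no win
col 4: drop X → no win
col 5: drop X → no win
col 6: drop X → no win

Answer: none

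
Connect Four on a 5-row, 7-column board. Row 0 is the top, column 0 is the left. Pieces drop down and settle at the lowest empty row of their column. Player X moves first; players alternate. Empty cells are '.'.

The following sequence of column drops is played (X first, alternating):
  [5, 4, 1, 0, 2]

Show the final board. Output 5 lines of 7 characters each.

Move 1: X drops in col 5, lands at row 4
Move 2: O drops in col 4, lands at row 4
Move 3: X drops in col 1, lands at row 4
Move 4: O drops in col 0, lands at row 4
Move 5: X drops in col 2, lands at row 4

Answer: .......
.......
.......
.......
OXX.OX.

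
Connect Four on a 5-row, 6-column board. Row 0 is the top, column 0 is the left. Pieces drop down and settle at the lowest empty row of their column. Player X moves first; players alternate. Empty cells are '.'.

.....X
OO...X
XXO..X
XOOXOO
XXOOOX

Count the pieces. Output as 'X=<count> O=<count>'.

X=10 O=10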